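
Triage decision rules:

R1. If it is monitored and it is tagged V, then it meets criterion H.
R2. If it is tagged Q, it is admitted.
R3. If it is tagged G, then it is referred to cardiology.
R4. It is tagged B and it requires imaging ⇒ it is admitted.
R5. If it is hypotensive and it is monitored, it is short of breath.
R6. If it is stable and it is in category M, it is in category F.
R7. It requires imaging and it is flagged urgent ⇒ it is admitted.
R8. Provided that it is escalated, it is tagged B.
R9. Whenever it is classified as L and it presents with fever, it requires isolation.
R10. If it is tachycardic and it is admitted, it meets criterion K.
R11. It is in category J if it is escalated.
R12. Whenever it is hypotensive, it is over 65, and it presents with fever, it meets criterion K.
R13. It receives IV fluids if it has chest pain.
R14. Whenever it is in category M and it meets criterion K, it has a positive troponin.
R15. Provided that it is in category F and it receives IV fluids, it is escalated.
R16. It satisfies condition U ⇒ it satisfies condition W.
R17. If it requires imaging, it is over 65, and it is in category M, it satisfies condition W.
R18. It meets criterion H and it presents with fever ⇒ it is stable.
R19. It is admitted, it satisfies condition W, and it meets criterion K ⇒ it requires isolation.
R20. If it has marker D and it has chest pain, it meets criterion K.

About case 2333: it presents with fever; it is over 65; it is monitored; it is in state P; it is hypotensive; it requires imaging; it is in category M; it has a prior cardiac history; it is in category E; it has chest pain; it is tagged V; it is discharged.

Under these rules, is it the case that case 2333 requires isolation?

Yes

By R1 (it is monitored, it is tagged V): it meets criterion H.
By R12 (it is hypotensive, it is over 65, it presents with fever): it meets criterion K.
By R13 (it has chest pain): it receives IV fluids.
By R17 (it requires imaging, it is over 65, it is in category M): it satisfies condition W.
By R18 (it meets criterion H, it presents with fever): it is stable.
By R6 (it is stable, it is in category M): it is in category F.
By R15 (it is in category F, it receives IV fluids): it is escalated.
By R8 (it is escalated): it is tagged B.
By R4 (it is tagged B, it requires imaging): it is admitted.
By R19 (it is admitted, it satisfies condition W, it meets criterion K): it requires isolation.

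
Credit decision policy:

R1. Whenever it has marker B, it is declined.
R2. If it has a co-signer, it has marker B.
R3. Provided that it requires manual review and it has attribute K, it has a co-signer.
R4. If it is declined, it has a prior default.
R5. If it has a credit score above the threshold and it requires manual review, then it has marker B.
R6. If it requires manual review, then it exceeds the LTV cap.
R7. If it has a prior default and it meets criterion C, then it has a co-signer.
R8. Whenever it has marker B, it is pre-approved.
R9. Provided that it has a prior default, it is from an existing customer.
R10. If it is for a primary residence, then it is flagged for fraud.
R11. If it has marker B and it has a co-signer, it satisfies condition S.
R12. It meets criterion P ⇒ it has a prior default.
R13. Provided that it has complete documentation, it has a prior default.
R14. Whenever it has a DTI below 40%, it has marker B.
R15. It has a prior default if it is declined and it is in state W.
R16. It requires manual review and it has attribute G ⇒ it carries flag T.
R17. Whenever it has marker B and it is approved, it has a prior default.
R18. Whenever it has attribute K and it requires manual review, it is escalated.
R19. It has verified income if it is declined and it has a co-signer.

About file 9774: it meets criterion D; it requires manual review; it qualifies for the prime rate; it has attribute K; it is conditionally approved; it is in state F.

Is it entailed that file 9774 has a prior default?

Yes

By R3 (it requires manual review, it has attribute K): it has a co-signer.
By R2 (it has a co-signer): it has marker B.
By R1 (it has marker B): it is declined.
By R4 (it is declined): it has a prior default.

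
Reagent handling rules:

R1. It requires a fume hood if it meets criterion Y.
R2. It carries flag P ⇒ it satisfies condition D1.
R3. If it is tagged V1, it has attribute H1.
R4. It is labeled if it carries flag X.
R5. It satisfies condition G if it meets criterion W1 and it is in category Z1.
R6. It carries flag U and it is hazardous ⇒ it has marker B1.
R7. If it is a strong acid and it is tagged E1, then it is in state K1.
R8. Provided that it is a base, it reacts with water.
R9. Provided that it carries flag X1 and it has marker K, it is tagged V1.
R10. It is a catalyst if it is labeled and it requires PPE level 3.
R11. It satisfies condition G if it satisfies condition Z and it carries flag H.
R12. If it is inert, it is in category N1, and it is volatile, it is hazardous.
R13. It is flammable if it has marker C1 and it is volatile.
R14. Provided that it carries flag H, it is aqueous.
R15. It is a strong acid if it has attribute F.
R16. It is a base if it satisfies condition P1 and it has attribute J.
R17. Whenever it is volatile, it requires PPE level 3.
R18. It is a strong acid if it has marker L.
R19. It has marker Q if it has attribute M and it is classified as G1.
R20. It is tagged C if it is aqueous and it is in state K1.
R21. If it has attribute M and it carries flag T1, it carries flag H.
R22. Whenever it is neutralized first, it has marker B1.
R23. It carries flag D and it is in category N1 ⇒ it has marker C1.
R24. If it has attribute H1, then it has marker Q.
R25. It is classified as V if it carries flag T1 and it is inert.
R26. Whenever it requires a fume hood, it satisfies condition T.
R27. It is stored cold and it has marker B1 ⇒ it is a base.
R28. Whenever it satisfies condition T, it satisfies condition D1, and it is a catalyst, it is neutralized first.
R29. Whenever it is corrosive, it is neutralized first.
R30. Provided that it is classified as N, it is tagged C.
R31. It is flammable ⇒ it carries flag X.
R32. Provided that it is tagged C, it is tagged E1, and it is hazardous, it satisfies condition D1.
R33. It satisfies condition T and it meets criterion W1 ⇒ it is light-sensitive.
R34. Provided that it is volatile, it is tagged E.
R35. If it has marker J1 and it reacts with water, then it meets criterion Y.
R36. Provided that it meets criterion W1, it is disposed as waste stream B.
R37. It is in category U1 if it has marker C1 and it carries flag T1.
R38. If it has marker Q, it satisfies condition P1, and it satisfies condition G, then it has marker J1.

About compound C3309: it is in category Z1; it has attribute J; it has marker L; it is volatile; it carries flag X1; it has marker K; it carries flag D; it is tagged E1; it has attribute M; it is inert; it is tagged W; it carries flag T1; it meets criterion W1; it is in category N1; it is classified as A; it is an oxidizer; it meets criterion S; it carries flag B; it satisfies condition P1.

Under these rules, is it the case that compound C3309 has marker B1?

By R5 (it meets criterion W1, it is in category Z1): it satisfies condition G.
By R9 (it carries flag X1, it has marker K): it is tagged V1.
By R12 (it is inert, it is in category N1, it is volatile): it is hazardous.
By R16 (it satisfies condition P1, it has attribute J): it is a base.
By R17 (it is volatile): it requires PPE level 3.
By R18 (it has marker L): it is a strong acid.
By R21 (it has attribute M, it carries flag T1): it carries flag H.
By R23 (it carries flag D, it is in category N1): it has marker C1.
By R3 (it is tagged V1): it has attribute H1.
By R7 (it is a strong acid, it is tagged E1): it is in state K1.
By R8 (it is a base): it reacts with water.
By R13 (it has marker C1, it is volatile): it is flammable.
By R14 (it carries flag H): it is aqueous.
By R20 (it is aqueous, it is in state K1): it is tagged C.
By R24 (it has attribute H1): it has marker Q.
By R31 (it is flammable): it carries flag X.
By R32 (it is tagged C, it is tagged E1, it is hazardous): it satisfies condition D1.
By R38 (it has marker Q, it satisfies condition P1, it satisfies condition G): it has marker J1.
By R4 (it carries flag X): it is labeled.
By R10 (it is labeled, it requires PPE level 3): it is a catalyst.
By R35 (it has marker J1, it reacts with water): it meets criterion Y.
By R1 (it meets criterion Y): it requires a fume hood.
By R26 (it requires a fume hood): it satisfies condition T.
By R28 (it satisfies condition T, it satisfies condition D1, it is a catalyst): it is neutralized first.
By R22 (it is neutralized first): it has marker B1.

Yes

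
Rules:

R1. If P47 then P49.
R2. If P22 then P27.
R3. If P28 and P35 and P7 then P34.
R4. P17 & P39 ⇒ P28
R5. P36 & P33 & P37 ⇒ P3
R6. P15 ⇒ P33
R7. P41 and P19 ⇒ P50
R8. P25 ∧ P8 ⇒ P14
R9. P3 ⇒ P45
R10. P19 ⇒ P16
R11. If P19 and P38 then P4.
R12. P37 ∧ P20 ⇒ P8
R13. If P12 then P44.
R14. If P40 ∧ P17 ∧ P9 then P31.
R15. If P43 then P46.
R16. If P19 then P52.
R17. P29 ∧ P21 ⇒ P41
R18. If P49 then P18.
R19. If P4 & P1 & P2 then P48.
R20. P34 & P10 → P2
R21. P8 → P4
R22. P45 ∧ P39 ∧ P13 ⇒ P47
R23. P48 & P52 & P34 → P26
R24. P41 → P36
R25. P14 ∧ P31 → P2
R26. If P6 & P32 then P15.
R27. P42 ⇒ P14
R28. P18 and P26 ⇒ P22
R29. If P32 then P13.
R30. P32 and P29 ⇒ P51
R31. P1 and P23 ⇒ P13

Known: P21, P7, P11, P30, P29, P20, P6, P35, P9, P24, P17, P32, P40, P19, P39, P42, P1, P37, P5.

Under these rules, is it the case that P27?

P28  (by R4: P17, P39)
P8  (by R12: P37, P20)
P31  (by R14: P40, P17, P9)
P52  (by R16: P19)
P41  (by R17: P29, P21)
P4  (by R21: P8)
P36  (by R24: P41)
P15  (by R26: P6, P32)
P14  (by R27: P42)
P13  (by R29: P32)
P34  (by R3: P28, P35, P7)
P33  (by R6: P15)
P2  (by R25: P14, P31)
P3  (by R5: P36, P33, P37)
P45  (by R9: P3)
P48  (by R19: P4, P1, P2)
P47  (by R22: P45, P39, P13)
P26  (by R23: P48, P52, P34)
P49  (by R1: P47)
P18  (by R18: P49)
P22  (by R28: P18, P26)
P27  (by R2: P22)

Yes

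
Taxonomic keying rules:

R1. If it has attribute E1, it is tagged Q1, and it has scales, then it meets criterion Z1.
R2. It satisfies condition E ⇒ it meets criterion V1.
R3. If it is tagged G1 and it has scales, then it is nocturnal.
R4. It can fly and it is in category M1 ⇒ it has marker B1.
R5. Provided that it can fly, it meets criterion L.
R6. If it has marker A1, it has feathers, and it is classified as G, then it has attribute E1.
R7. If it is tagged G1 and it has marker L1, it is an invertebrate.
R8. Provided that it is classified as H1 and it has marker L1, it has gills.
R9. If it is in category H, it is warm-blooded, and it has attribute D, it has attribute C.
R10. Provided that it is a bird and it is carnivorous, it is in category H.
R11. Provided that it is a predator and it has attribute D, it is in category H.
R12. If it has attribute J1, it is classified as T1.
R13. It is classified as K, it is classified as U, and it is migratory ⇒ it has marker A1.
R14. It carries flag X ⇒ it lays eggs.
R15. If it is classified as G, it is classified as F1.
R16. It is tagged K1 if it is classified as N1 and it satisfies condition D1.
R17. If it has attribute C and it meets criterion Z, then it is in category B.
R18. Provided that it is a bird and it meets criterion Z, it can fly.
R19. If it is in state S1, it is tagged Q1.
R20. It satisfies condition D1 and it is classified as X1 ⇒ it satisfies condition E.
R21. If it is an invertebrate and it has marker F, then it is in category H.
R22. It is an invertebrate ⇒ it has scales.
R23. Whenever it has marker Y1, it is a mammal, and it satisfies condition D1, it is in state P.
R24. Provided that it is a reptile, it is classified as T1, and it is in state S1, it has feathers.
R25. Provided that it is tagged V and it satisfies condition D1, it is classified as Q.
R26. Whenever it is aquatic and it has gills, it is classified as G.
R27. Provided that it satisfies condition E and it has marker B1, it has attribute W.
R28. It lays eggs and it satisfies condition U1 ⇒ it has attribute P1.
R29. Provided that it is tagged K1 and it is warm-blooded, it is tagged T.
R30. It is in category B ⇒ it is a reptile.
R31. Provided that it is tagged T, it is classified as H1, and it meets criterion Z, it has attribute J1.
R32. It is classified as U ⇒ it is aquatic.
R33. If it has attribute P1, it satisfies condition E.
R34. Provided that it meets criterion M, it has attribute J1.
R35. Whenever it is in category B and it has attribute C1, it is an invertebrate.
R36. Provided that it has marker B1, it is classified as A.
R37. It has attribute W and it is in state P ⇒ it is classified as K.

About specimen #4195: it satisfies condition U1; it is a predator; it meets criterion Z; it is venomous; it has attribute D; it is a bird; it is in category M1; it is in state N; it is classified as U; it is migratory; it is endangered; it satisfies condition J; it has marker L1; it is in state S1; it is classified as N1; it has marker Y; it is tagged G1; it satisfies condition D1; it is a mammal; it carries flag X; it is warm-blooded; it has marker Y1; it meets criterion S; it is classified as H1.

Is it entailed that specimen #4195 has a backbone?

Forward chaining from the given facts derives: is an invertebrate, has gills, is in category H, lays eggs, is tagged K1, can fly, is tagged Q1, has scales, is in state P, has attribute P1, is tagged T, has attribute J1, is aquatic, satisfies condition E, meets criterion V1, is nocturnal, has marker B1, meets criterion L, has attribute C, is classified as T1, is in category B, is classified as G, has attribute W, is a reptile, is classified as A, is classified as K, has marker A1, is classified as F1, has feathers, has attribute E1, meets criterion Z1.
No rule has "it has a backbone" as its conclusion, and it is not among the given facts.

No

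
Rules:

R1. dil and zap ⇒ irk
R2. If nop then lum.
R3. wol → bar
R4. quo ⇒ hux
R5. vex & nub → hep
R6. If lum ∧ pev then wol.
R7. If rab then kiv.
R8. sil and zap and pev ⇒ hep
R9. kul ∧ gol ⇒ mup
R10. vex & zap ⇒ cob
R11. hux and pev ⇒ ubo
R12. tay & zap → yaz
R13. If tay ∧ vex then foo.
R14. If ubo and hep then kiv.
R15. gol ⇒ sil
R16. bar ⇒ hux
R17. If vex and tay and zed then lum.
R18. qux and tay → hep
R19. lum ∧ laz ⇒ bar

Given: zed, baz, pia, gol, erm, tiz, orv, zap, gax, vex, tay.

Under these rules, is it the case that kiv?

No

Forward chaining from the given facts derives: cob, yaz, foo, sil, lum.
Rules concluding kiv: R7 needs rab; R14 needs ubo — none of these are established.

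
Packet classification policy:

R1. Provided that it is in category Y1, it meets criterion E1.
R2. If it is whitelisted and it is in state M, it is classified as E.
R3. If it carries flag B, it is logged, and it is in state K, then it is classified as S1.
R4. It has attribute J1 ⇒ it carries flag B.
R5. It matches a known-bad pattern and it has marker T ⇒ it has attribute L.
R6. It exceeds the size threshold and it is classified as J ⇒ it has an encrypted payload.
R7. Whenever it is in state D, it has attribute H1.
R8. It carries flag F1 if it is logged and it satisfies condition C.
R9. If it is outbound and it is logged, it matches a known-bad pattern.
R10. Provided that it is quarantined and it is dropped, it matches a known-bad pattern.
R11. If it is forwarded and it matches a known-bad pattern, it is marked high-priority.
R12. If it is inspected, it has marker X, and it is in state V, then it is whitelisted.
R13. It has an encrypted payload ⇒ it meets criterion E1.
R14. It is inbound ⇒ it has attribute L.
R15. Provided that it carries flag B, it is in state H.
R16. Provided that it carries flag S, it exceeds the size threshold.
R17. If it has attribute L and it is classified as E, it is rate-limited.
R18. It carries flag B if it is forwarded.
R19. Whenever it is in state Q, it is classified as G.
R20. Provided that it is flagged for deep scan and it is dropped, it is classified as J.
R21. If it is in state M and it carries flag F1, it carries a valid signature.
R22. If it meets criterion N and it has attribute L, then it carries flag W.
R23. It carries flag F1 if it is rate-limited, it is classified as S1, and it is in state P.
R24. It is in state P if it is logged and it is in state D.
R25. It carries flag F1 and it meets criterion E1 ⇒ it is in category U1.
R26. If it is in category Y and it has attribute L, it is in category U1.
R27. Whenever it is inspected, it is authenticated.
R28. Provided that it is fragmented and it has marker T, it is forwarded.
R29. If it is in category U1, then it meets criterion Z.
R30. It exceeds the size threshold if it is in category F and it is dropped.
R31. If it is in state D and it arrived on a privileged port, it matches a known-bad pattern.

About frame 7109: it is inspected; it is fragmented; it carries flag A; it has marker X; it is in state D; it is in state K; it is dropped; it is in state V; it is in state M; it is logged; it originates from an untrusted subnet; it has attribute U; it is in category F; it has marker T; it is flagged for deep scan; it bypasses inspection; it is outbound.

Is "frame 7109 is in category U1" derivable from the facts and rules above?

By R9 (it is outbound, it is logged): it matches a known-bad pattern.
By R12 (it is inspected, it has marker X, it is in state V): it is whitelisted.
By R20 (it is flagged for deep scan, it is dropped): it is classified as J.
By R24 (it is logged, it is in state D): it is in state P.
By R28 (it is fragmented, it has marker T): it is forwarded.
By R30 (it is in category F, it is dropped): it exceeds the size threshold.
By R2 (it is whitelisted, it is in state M): it is classified as E.
By R5 (it matches a known-bad pattern, it has marker T): it has attribute L.
By R6 (it exceeds the size threshold, it is classified as J): it has an encrypted payload.
By R13 (it has an encrypted payload): it meets criterion E1.
By R17 (it has attribute L, it is classified as E): it is rate-limited.
By R18 (it is forwarded): it carries flag B.
By R3 (it carries flag B, it is logged, it is in state K): it is classified as S1.
By R23 (it is rate-limited, it is classified as S1, it is in state P): it carries flag F1.
By R25 (it carries flag F1, it meets criterion E1): it is in category U1.

Yes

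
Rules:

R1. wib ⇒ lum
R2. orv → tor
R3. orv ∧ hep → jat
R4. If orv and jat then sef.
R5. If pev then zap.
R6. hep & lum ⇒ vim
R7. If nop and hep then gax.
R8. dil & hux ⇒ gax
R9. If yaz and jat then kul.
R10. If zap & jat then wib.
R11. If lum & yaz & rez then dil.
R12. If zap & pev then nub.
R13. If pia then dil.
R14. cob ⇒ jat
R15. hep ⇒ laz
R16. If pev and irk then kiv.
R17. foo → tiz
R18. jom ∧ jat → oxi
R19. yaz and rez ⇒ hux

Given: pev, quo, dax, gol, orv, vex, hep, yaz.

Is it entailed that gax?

Forward chaining from the given facts derives: tor, jat, sef, zap, kul, wib, nub, laz, lum, vim.
Rules concluding gax: R7 needs nop; R8 needs dil — none of these are established.

No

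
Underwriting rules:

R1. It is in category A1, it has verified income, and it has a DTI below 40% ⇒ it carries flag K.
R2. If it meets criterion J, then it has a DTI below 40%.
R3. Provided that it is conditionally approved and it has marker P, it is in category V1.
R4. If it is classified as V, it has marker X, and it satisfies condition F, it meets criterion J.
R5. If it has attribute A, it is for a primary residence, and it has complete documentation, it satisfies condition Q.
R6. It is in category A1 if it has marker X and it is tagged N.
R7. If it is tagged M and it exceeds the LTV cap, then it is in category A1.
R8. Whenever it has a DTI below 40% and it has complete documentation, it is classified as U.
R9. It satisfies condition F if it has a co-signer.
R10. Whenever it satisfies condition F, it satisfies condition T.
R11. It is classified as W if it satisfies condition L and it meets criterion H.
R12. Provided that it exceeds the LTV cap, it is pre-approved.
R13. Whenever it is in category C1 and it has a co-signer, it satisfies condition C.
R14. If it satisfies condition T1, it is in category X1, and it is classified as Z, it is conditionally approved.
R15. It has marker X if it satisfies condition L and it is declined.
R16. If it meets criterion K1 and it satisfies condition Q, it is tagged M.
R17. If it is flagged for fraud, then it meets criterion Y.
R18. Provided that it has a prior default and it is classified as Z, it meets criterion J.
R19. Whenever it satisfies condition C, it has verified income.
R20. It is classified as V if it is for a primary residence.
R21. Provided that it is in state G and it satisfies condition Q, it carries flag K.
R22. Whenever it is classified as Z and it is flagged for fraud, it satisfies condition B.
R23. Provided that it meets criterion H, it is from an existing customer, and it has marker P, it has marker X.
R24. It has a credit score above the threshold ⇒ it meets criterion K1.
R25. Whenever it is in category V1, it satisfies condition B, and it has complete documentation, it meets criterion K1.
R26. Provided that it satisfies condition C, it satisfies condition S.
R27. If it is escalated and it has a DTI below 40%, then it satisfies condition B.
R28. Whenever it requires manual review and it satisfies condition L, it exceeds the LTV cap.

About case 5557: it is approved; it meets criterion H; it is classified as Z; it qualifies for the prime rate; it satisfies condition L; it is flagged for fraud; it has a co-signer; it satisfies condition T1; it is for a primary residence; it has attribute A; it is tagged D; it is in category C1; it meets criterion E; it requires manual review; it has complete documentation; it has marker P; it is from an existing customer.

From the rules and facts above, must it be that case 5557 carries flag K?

No

Forward chaining from the given facts derives: satisfies condition Q, satisfies condition F, satisfies condition T, is classified as W, satisfies condition C, meets criterion Y, has verified income, is classified as V, satisfies condition B, has marker X, satisfies condition S, exceeds the LTV cap, meets criterion J, is pre-approved, has a DTI below 40%, is classified as U.
Rules concluding "it carries flag K": R1 needs "it is in category A1"; R21 needs "it is in state G" — none of these are established.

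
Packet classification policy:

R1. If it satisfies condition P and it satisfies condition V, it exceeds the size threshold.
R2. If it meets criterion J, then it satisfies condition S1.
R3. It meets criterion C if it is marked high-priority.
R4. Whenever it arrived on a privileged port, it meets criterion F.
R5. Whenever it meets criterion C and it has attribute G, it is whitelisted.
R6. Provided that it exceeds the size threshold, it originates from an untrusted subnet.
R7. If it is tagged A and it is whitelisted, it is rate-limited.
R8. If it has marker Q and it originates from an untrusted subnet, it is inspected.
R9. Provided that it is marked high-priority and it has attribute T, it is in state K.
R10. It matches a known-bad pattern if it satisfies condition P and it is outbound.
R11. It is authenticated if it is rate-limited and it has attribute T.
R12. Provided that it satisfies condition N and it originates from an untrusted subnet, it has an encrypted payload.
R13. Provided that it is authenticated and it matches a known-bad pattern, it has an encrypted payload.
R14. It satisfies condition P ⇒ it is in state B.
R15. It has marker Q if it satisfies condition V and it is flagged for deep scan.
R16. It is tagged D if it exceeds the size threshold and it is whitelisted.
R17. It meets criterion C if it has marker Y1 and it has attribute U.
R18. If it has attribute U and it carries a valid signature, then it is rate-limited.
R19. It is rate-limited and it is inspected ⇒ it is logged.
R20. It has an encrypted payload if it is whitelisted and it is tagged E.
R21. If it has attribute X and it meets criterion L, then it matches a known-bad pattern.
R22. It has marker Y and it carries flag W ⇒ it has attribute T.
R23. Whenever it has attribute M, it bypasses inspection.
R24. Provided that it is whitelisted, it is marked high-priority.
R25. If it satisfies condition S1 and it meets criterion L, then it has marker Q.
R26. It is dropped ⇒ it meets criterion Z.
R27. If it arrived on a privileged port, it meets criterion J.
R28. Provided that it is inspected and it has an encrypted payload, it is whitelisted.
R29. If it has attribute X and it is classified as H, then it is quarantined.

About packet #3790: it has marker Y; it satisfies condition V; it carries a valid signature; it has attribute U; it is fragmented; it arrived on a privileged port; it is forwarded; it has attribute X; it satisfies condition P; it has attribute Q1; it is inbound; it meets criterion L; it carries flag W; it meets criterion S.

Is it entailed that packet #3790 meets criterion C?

Yes

By R1 (it satisfies condition P, it satisfies condition V): it exceeds the size threshold.
By R6 (it exceeds the size threshold): it originates from an untrusted subnet.
By R18 (it has attribute U, it carries a valid signature): it is rate-limited.
By R21 (it has attribute X, it meets criterion L): it matches a known-bad pattern.
By R22 (it has marker Y, it carries flag W): it has attribute T.
By R27 (it arrived on a privileged port): it meets criterion J.
By R2 (it meets criterion J): it satisfies condition S1.
By R11 (it is rate-limited, it has attribute T): it is authenticated.
By R13 (it is authenticated, it matches a known-bad pattern): it has an encrypted payload.
By R25 (it satisfies condition S1, it meets criterion L): it has marker Q.
By R8 (it has marker Q, it originates from an untrusted subnet): it is inspected.
By R28 (it is inspected, it has an encrypted payload): it is whitelisted.
By R24 (it is whitelisted): it is marked high-priority.
By R3 (it is marked high-priority): it meets criterion C.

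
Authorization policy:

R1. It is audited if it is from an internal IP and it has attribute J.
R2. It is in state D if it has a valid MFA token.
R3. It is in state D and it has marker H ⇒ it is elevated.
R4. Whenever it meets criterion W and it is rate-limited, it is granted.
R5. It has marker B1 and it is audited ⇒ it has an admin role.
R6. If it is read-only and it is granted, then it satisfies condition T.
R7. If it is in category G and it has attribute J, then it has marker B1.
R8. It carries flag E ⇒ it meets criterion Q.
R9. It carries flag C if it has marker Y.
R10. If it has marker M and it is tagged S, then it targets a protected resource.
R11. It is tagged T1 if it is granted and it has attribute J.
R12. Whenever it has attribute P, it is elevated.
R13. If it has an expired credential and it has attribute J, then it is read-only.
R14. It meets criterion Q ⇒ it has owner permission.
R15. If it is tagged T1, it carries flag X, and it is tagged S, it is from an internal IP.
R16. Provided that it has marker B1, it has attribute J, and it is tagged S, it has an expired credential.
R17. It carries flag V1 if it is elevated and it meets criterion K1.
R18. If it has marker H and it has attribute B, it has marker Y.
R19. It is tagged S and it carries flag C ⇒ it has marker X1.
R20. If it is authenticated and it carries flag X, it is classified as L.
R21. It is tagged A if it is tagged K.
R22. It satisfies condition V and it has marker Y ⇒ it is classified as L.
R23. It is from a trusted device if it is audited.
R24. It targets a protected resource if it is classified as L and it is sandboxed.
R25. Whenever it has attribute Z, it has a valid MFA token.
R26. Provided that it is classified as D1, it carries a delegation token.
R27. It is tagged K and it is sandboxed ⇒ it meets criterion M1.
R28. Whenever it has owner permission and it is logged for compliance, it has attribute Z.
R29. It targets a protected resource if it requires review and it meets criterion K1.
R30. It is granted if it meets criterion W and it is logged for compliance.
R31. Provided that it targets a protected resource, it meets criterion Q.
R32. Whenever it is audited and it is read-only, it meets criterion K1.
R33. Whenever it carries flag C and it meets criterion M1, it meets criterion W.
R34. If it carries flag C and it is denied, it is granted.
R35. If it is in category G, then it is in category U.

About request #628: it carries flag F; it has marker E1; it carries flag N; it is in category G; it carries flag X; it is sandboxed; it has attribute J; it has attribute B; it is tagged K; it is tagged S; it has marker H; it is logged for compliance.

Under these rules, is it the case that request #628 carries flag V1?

Forward chaining from the given facts derives: has marker B1, has an expired credential, has marker Y, is tagged A, meets criterion M1, is in category U, carries flag C, is read-only, has marker X1, meets criterion W, is granted, satisfies condition T, is tagged T1, is from an internal IP, is audited, has an admin role, is from a trusted device, meets criterion K1.
The only rule concluding "it carries flag V1" is R17, which needs "it is elevated"; that is never established.

No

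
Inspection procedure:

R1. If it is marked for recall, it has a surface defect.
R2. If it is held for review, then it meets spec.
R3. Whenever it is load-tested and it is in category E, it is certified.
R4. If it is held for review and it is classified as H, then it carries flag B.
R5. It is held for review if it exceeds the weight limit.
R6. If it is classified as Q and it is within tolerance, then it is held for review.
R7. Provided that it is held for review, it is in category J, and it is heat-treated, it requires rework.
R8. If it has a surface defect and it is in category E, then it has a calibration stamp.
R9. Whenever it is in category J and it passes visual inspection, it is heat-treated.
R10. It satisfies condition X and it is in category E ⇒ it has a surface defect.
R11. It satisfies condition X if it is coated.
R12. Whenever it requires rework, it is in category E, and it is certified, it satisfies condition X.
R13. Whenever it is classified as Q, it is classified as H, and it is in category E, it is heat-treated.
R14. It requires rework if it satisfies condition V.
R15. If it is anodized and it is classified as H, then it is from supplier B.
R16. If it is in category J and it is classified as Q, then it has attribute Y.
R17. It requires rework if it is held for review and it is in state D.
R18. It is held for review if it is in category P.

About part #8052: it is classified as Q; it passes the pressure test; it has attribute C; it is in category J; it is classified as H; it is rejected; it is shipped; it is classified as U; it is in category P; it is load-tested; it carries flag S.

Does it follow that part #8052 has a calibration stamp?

No

Forward chaining from the given facts derives: has attribute Y, is held for review, meets spec, carries flag B.
The only rule concluding "it has a calibration stamp" is R8, which needs "it has a surface defect"; that is never established.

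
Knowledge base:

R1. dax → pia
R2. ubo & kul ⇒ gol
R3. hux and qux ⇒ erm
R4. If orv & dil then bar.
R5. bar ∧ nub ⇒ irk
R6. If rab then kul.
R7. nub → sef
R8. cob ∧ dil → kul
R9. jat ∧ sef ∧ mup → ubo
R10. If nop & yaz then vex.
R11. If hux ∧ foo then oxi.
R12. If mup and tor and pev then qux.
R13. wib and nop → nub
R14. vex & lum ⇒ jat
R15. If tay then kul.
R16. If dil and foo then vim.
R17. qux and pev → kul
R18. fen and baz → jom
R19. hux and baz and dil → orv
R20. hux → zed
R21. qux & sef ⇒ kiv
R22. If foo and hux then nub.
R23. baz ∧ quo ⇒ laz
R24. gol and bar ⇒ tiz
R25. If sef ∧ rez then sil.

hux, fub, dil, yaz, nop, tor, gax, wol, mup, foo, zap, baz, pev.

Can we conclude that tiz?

Forward chaining from the given facts derives: vex, oxi, qux, vim, kul, orv, zed, nub, erm, bar, irk, sef, kiv.
The only rule concluding tiz is R24, which needs gol; that is never established.

No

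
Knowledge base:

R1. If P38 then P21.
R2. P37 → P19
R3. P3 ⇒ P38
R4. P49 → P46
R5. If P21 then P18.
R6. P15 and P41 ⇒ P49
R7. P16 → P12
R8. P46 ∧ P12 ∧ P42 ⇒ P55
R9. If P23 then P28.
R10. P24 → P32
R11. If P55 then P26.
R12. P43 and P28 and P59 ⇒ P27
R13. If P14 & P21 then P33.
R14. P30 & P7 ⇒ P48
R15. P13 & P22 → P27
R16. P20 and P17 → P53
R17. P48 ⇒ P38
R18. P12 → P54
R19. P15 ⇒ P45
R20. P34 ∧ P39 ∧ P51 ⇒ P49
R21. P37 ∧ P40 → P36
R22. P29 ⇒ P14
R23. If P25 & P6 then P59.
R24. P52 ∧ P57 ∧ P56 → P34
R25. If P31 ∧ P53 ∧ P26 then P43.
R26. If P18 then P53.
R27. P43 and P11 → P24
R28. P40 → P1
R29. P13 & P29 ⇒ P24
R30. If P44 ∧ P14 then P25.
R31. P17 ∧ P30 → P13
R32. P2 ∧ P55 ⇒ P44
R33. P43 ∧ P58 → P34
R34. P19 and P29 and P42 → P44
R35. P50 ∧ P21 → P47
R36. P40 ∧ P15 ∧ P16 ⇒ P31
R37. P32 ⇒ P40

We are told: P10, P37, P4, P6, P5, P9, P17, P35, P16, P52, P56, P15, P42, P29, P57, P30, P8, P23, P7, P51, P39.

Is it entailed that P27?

Yes

P19  (by R2: P37)
P12  (by R7: P16)
P28  (by R9: P23)
P48  (by R14: P30, P7)
P38  (by R17: P48)
P14  (by R22: P29)
P34  (by R24: P52, P57, P56)
P13  (by R31: P17, P30)
P44  (by R34: P19, P29, P42)
P21  (by R1: P38)
P18  (by R5: P21)
P49  (by R20: P34, P39, P51)
P53  (by R26: P18)
P24  (by R29: P13, P29)
P25  (by R30: P44, P14)
P46  (by R4: P49)
P55  (by R8: P46, P12, P42)
P32  (by R10: P24)
P26  (by R11: P55)
P59  (by R23: P25, P6)
P40  (by R37: P32)
P31  (by R36: P40, P15, P16)
P43  (by R25: P31, P53, P26)
P27  (by R12: P43, P28, P59)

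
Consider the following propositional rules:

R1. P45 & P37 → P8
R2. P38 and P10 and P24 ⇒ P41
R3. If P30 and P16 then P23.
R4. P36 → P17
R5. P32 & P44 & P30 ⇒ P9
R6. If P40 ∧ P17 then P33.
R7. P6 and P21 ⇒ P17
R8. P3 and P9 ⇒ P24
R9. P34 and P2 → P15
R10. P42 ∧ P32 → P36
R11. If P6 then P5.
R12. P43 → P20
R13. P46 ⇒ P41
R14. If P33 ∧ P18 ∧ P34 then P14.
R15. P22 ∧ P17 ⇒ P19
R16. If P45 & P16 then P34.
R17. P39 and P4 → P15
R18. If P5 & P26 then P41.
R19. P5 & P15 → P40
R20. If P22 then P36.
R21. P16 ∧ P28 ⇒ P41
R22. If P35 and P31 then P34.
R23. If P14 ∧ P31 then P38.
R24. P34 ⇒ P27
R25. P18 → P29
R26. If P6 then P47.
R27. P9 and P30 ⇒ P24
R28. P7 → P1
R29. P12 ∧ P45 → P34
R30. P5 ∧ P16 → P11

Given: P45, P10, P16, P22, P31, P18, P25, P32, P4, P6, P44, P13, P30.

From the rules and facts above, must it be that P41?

Forward chaining from the given facts derives: P23, P9, P5, P34, P36, P27, P29, P47, P24, P11, P17, P19.
Rules concluding P41: R2 needs P38; R13 needs P46; R18 needs P26; R21 needs P28 — none of these are established.

No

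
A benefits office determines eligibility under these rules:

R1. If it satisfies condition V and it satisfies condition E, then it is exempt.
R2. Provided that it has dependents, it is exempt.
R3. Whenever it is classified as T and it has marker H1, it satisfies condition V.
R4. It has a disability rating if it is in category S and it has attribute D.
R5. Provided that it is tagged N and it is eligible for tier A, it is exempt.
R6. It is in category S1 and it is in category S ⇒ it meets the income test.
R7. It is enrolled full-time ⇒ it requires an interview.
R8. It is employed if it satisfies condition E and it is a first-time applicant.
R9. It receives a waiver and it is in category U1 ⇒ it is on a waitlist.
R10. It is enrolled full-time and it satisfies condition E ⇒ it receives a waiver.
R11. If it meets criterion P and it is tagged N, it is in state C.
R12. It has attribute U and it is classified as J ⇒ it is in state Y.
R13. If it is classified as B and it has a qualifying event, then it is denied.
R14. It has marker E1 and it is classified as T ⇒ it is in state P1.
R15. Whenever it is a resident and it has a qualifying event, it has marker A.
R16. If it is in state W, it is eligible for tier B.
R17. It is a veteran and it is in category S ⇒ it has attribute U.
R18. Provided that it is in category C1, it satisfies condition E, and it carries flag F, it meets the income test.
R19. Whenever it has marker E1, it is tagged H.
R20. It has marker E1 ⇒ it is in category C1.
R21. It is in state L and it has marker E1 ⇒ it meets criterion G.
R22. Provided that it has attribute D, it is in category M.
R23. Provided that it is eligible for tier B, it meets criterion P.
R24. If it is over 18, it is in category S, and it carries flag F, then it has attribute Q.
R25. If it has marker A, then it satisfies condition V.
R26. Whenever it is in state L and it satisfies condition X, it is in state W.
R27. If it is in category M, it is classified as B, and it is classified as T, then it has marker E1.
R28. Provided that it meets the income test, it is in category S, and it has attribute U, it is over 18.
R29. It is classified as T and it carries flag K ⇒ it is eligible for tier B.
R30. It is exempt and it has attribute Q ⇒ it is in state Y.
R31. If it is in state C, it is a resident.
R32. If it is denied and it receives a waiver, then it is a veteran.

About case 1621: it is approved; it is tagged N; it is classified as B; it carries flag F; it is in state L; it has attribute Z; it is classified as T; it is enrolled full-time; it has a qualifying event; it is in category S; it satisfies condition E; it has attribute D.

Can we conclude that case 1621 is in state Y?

Forward chaining from the given facts derives: has a disability rating, requires an interview, receives a waiver, is denied, is in category M, has marker E1, is a veteran, is in state P1, has attribute U, is tagged H, is in category C1, meets criterion G, meets the income test, is over 18, has attribute Q.
Rules concluding "it is in state Y": R12 needs "it is classified as J"; R30 needs "it is exempt" — none of these are established.

No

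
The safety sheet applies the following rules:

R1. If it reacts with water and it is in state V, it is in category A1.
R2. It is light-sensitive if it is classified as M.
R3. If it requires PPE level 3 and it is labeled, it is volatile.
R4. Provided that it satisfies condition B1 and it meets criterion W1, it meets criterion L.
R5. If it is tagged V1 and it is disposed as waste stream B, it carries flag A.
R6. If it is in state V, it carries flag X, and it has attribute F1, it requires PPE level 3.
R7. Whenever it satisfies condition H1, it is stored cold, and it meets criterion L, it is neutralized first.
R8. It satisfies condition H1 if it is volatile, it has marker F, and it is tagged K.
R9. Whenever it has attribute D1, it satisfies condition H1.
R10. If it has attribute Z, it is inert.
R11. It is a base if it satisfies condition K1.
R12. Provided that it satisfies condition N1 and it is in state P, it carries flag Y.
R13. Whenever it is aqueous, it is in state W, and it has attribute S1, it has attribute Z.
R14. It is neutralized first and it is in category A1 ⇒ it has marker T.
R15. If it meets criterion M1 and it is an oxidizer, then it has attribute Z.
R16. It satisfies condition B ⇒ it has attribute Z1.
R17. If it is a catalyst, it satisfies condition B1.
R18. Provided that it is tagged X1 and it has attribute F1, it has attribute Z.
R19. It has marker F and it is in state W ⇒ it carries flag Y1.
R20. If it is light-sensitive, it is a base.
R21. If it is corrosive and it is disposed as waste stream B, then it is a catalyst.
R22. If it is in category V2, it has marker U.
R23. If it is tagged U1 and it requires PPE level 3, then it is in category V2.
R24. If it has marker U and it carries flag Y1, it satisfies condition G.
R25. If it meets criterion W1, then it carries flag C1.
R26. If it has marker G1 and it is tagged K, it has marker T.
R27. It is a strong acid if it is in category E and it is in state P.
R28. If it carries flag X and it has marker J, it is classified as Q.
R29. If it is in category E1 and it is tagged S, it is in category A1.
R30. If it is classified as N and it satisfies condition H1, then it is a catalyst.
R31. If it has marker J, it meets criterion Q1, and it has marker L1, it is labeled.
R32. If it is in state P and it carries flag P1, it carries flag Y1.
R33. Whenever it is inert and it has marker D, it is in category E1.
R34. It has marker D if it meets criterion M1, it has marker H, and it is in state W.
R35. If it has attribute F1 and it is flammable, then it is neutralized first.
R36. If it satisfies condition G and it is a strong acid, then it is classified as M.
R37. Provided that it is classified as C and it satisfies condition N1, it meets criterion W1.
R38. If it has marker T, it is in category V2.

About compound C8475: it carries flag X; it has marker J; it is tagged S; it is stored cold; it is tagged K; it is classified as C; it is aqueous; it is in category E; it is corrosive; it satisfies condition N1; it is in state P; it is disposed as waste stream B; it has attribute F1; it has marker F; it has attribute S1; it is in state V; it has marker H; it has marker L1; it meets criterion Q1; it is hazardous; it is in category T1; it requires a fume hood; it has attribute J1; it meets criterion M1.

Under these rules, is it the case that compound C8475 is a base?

Forward chaining from the given facts derives: requires PPE level 3, carries flag Y, is a catalyst, is a strong acid, is classified as Q, is labeled, meets criterion W1, is volatile, satisfies condition H1, satisfies condition B1, carries flag C1, meets criterion L, is neutralized first.
Rules concluding "it is a base": R11 needs "it satisfies condition K1"; R20 needs "it is light-sensitive" — none of these are established.

No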